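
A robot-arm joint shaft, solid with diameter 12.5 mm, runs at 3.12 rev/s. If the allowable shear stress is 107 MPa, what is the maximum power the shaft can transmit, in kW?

J = πd⁴/32 = π(0.0125)⁴/32 = 2.397×10^-9 m⁴.
T_max = τ_allow·J/r = 1.07×10^8 × 2.397×10^-9 / 0.00625 = 41.03 N·m.
ω = 2π·3.12 = 19.60 rad/s, so P_max = T_max·ω = 804.4 W.

0.804 kW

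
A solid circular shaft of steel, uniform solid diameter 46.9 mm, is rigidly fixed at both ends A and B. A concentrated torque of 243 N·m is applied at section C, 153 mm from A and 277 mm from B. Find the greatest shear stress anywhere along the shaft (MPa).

With uniform GJ and both ends fixed, compatibility θ_AC = θ_CB gives T_A·a = T_B·b, together with T_A + T_B = T₀.
T_A = T₀·b/(a+b) = 243.0·277/430.0 = 156.5 N·m; T_B = 86.46 N·m.
τ in each portion: τ_AC = 7.73×10^6 Pa, τ_CB = 4.27×10^6 Pa; maximum is in AC.
τ_max = T_AC·r/J = 156.5·0.0234/4.75×10^-7 = 7.728×10^6 Pa.

7.73 MPa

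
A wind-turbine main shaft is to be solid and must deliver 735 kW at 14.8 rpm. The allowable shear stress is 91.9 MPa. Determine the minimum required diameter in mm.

ω = 2π·14.8/60 = 1.550 rad/s, so T = P/ω = 735×10³ / 1.550 = 474200 N·m.
For a solid shaft τ_max = 16T/(πd³), so d = (16T/(π τ_allow))^(1/3) = (16·474200/(π·9.19×10^7))^(1/3) = 0.2973 m.

297 mm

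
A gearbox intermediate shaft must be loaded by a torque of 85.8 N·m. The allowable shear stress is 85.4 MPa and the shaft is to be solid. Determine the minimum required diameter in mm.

For a solid shaft τ_max = 16T/(πd³), so d = (16T/(π τ_allow))^(1/3) = (16·85.80/(π·8.54×10^7))^(1/3) = 0.01723 m.

17.2 mm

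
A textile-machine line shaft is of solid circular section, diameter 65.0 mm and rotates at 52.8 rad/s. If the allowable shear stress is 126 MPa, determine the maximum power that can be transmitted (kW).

J = πd⁴/32 = π(0.0650)⁴/32 = 1.752×10^-6 m⁴.
T_max = τ_allow·J/r = 1.26×10^8 × 1.752×10^-6 / 0.0325 = 6794 N·m.
ω = 52.8 rad/s, so P_max = T_max·ω = 3.587×10^5 W.

359 kW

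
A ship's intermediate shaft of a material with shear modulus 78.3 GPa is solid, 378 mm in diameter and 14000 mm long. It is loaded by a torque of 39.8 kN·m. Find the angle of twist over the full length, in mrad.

3.55 mrad

J = πd⁴/32 = π(0.378)⁴/32 = 2.004×10^-3 m⁴.
θ = T·L/(G·J) = 39800 × 14.0 / (78.3×10⁹ × 2.004×10^-3) = 3.550×10^-3 rad.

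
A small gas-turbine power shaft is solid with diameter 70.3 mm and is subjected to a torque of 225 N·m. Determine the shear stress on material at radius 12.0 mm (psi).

163 psi

J = πd⁴/32 = π(0.0703)⁴/32 = 2.398×10^-6 m⁴.
Shear stress varies linearly with radius: τ = T·r/J = 225.0 × 0.0120 / 2.398×10^-6 = 1.126×10^6 Pa.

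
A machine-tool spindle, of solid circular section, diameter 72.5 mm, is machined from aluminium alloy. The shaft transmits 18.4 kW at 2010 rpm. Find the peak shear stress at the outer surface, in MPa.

1.17 MPa

ω = 2π·2010/60 = 210.5 rad/s, so T = P/ω = 18.4×10³ / 210.5 = 87.42 N·m.
J = πd⁴/32 = π(0.0725)⁴/32 = 2.712×10^-6 m⁴.
τ_max = T·r/J = 87.42 × 0.0362 / 2.712×10^-6 = 1.168×10^6 Pa.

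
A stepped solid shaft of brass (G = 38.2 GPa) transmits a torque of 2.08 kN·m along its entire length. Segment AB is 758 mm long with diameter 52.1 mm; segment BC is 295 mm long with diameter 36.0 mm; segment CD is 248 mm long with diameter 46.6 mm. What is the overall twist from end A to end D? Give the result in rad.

0.184 rad

J_AB = π(0.0521)⁴/32 = 7.23×10^-7 m⁴; J_BC = π(0.0360)⁴/32 = 1.65×10^-7 m⁴; J_CD = π(0.0466)⁴/32 = 4.63×10^-7 m⁴.
θ = (T/G)·Σ L_i/J_i = (2080/38.2×10⁹)·(0.758/7.23×10^-7 + 0.295/1.65×10^-7 + 0.248/4.63×10^-7) = 0.1836 rad.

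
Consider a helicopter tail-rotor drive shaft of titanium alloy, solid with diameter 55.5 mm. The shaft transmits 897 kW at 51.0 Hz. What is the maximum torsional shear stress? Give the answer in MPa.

83.4 MPa

ω = 2π·51.0 = 320.4 rad/s, so T = P/ω = 897×10³ / 320.4 = 2799 N·m.
J = πd⁴/32 = π(0.0555)⁴/32 = 9.315×10^-7 m⁴.
τ_max = T·r/J = 2799 × 0.0278 / 9.315×10^-7 = 8.339×10^7 Pa.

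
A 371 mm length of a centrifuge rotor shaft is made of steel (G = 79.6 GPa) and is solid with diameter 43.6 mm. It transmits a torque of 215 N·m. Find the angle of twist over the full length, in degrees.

J = πd⁴/32 = π(0.0436)⁴/32 = 3.548×10^-7 m⁴.
θ = T·L/(G·J) = 215.0 × 0.371 / (79.6×10⁹ × 3.548×10^-7) = 2.825×10^-3 rad.

0.162°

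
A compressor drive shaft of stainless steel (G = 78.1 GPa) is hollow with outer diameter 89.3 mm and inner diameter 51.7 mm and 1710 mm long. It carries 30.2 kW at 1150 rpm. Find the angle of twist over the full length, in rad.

9.91e-4 rad

ω = 2π·1150/60 = 120.4 rad/s, so T = P/ω = 30.2×10³ / 120.4 = 250.8 N·m.
J = π(d_o⁴ − d_i⁴)/32 = π(0.0893⁴ − 0.0517⁴)/32 = 5.542×10^-6 m⁴.
θ = T·L/(G·J) = 250.8 × 1.71 / (78.1×10⁹ × 5.542×10^-6) = 9.908×10^-4 rad.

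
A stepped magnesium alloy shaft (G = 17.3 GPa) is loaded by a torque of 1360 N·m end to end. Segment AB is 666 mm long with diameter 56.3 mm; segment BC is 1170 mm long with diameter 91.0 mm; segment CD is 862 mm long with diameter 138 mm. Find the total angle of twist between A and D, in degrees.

3.93°

J_AB = π(0.0563)⁴/32 = 9.86×10^-7 m⁴; J_BC = π(0.0910)⁴/32 = 6.73×10^-6 m⁴; J_CD = π(0.138)⁴/32 = 3.56×10^-5 m⁴.
θ = (T/G)·Σ L_i/J_i = (1360/17.3×10⁹)·(0.666/9.86×10^-7 + 1.17/6.73×10^-6 + 0.862/3.56×10^-5) = 0.06865 rad.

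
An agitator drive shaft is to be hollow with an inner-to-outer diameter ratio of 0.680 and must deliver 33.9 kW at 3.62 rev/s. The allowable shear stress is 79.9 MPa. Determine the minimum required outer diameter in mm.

ω = 2π·3.62 = 22.75 rad/s, so T = P/ω = 33.9×10³ / 22.75 = 1490 N·m.
For a hollow shaft with d_i/d_o = 0.680: τ_max = 16T/(π d_o³ (1−k⁴)), so d_o = [16T/(π τ_allow (1−k⁴))]^(1/3) = [16·1490/(π·7.99×10^7·0.7862)]^(1/3) = 0.04944 m.

49.4 mm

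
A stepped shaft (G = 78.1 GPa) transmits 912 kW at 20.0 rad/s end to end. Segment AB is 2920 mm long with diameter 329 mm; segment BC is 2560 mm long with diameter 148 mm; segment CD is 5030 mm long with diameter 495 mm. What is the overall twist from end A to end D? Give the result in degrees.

1.93°

ω = 20.0 rad/s, so T = P/ω = 912×10³ / 20.00 = 45600 N·m.
J_AB = π(0.329)⁴/32 = 1.15×10^-3 m⁴; J_BC = π(0.148)⁴/32 = 4.71×10^-5 m⁴; J_CD = π(0.495)⁴/32 = 5.89×10^-3 m⁴.
θ = (T/G)·Σ L_i/J_i = (45600/78.1×10⁹)·(2.92/1.15×10^-3 + 2.56/4.71×10^-5 + 5.03/5.89×10^-3) = 0.03371 rad.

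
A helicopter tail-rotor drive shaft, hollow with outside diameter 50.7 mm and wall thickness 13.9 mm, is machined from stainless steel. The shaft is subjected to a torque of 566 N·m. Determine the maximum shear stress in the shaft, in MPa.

J = π(d_o⁴ − d_i⁴)/32 = π(0.0507⁴ − 0.0229⁴)/32 = 6.217×10^-7 m⁴.
τ_max = T·r/J = 566.0 × 0.0254 / 6.217×10^-7 = 2.308×10^7 Pa.

23.1 MPa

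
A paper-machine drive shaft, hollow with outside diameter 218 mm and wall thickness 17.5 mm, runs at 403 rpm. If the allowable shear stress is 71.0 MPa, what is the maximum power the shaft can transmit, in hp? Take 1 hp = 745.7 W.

4110 hp

J = π(d_o⁴ − d_i⁴)/32 = π(0.218⁴ − 0.183⁴)/32 = 1.116×10^-4 m⁴.
T_max = τ_allow·J/r = 7.10×10^7 × 1.116×10^-4 / 0.109 = 72710 N·m.
ω = 2π·403/60 = 42.20 rad/s, so P_max = T_max·ω = 3.069×10^6 W.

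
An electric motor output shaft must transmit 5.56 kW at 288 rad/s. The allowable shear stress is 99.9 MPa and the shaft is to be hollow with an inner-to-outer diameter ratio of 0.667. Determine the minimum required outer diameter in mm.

ω = 288 rad/s, so T = P/ω = 5.56×10³ / 288.0 = 19.31 N·m.
For a hollow shaft with d_i/d_o = 0.667: τ_max = 16T/(π d_o³ (1−k⁴)), so d_o = [16T/(π τ_allow (1−k⁴))]^(1/3) = [16·19.31/(π·9.99×10^7·0.8021)]^(1/3) = 0.01071 m.

10.7 mm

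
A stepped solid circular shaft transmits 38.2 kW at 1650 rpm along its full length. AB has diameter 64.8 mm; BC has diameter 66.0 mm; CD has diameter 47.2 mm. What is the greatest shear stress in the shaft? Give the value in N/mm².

10.7 N/mm²

ω = 2π·1650/60 = 172.8 rad/s, so T = P/ω = 38.2×10³ / 172.8 = 221.1 N·m.
Under the same torque, τ_max = 16T/(πd³) is largest where d is smallest — segment CD (d = 47.2 mm).
τ_max = 16·221.1/(π·(0.0472)³) = 1.071×10^7 Pa.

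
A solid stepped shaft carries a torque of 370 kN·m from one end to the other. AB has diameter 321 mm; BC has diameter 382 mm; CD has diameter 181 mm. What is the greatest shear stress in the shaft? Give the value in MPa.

Under the same torque, τ_max = 16T/(πd³) is largest where d is smallest — segment CD (d = 181 mm).
τ_max = 16·370000/(π·(0.181)³) = 3.178×10^8 Pa.

318 MPa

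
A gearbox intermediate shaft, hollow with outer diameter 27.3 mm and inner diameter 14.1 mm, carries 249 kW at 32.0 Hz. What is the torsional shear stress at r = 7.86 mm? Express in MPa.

192 MPa

ω = 2π·32.0 = 201.1 rad/s, so T = P/ω = 249×10³ / 201.1 = 1238 N·m.
J = π(d_o⁴ − d_i⁴)/32 = π(0.0273⁴ − 0.0141⁴)/32 = 5.065×10^-8 m⁴.
Shear stress varies linearly with radius: τ = T·r/J = 1238 × 0.00786 / 5.065×10^-8 = 1.922×10^8 Pa.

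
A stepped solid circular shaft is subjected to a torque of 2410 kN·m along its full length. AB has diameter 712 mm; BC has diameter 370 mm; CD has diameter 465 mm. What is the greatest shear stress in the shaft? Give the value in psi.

35100 psi

Under the same torque, τ_max = 16T/(πd³) is largest where d is smallest — segment BC (d = 370 mm).
τ_max = 16·2.410e6/(π·(0.370)³) = 2.423×10^8 Pa.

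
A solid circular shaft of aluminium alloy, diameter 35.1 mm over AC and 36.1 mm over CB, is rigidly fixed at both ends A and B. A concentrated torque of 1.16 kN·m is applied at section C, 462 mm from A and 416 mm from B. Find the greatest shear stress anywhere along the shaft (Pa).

6.96e7 Pa

Compatibility: T_A·a/J_AC = T_B·b/J_CB with T_A + T_B = T₀.
J_AC = 1.49×10^-7 m⁴, J_CB = 1.67×10^-7 m⁴, so T_A = T₀·(J_AC/a)/((J_AC/a)+(J_CB/b)) = 517.2 N·m, T_B = 642.8 N·m.
τ in each portion: τ_AC = 6.09×10^7 Pa, τ_CB = 6.96×10^7 Pa; maximum is in CB.
τ_max = T_CB·r/J = 642.8·0.0181/1.67×10^-7 = 6.958×10^7 Pa.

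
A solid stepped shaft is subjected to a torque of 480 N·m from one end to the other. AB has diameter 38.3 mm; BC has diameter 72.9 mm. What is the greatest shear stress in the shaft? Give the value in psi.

Under the same torque, τ_max = 16T/(πd³) is largest where d is smallest — segment AB (d = 38.3 mm).
τ_max = 16·480.0/(π·(0.0383)³) = 4.351×10^7 Pa.

6310 psi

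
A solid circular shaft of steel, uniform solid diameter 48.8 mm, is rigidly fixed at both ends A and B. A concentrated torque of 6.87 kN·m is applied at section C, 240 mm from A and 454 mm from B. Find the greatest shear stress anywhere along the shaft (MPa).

197 MPa

With uniform GJ and both ends fixed, compatibility θ_AC = θ_CB gives T_A·a = T_B·b, together with T_A + T_B = T₀.
T_A = T₀·b/(a+b) = 6870·454/694.0 = 4494 N·m; T_B = 2376 N·m.
τ in each portion: τ_AC = 1.97×10^8 Pa, τ_CB = 1.04×10^8 Pa; maximum is in AC.
τ_max = T_AC·r/J = 4494·0.0244/5.57×10^-7 = 1.970×10^8 Pa.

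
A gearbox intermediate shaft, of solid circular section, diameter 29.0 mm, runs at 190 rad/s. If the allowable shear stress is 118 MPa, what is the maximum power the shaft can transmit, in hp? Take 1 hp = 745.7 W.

J = πd⁴/32 = π(0.0290)⁴/32 = 6.944×10^-8 m⁴.
T_max = τ_allow·J/r = 1.18×10^8 × 6.944×10^-8 / 0.0145 = 565.1 N·m.
ω = 190 rad/s, so P_max = T_max·ω = 1.074×10^5 W.

144 hp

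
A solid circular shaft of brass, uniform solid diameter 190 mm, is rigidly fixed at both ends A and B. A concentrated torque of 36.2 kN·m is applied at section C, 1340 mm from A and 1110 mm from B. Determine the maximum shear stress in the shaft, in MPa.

With uniform GJ and both ends fixed, compatibility θ_AC = θ_CB gives T_A·a = T_B·b, together with T_A + T_B = T₀.
T_A = T₀·b/(a+b) = 36200·1110/2450 = 16400 N·m; T_B = 19800 N·m.
τ in each portion: τ_AC = 1.22×10^7 Pa, τ_CB = 1.47×10^7 Pa; maximum is in CB.
τ_max = T_CB·r/J = 19800·0.0950/1.28×10^-4 = 1.470×10^7 Pa.

14.7 MPa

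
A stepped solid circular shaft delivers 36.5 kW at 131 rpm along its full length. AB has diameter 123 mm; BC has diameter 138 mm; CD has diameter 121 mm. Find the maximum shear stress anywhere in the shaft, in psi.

1110 psi

ω = 2π·131/60 = 13.72 rad/s, so T = P/ω = 36.5×10³ / 13.72 = 2661 N·m.
Under the same torque, τ_max = 16T/(πd³) is largest where d is smallest — segment CD (d = 121 mm).
τ_max = 16·2661/(π·(0.121)³) = 7.649×10^6 Pa.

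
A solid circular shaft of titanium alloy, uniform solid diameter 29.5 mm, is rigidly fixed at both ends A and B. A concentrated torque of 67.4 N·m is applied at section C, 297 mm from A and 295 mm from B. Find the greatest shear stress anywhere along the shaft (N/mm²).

6.71 N/mm²

With uniform GJ and both ends fixed, compatibility θ_AC = θ_CB gives T_A·a = T_B·b, together with T_A + T_B = T₀.
T_A = T₀·b/(a+b) = 67.40·295/592.0 = 33.59 N·m; T_B = 33.81 N·m.
τ in each portion: τ_AC = 6.66×10^6 Pa, τ_CB = 6.71×10^6 Pa; maximum is in CB.
τ_max = T_CB·r/J = 33.81·0.0147/7.44×10^-8 = 6.708×10^6 Pa.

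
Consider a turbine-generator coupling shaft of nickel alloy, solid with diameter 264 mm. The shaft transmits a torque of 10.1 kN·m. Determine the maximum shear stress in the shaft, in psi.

405 psi

J = πd⁴/32 = π(0.264)⁴/32 = 4.769×10^-4 m⁴.
τ_max = T·r/J = 10100 × 0.132 / 4.769×10^-4 = 2.796×10^6 Pa.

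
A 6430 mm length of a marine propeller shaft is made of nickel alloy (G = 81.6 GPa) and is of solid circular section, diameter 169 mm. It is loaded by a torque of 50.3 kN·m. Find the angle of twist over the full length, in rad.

0.0495 rad

J = πd⁴/32 = π(0.169)⁴/32 = 8.008×10^-5 m⁴.
θ = T·L/(G·J) = 50300 × 6.43 / (81.6×10⁹ × 8.008×10^-5) = 0.04949 rad.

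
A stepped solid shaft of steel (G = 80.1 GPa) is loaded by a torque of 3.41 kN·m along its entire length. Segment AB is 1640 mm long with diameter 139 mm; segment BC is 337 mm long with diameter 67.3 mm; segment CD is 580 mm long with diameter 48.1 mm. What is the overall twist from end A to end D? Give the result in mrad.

56.0 mrad

J_AB = π(0.139)⁴/32 = 3.66×10^-5 m⁴; J_BC = π(0.0673)⁴/32 = 2.01×10^-6 m⁴; J_CD = π(0.0481)⁴/32 = 5.26×10^-7 m⁴.
θ = (T/G)·Σ L_i/J_i = (3410/80.1×10⁹)·(1.64/3.66×10^-5 + 0.337/2.01×10^-6 + 0.580/5.26×10^-7) = 0.05601 rad.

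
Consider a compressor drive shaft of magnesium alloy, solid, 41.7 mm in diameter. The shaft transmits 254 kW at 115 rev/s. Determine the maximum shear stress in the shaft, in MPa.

ω = 2π·115 = 722.6 rad/s, so T = P/ω = 254×10³ / 722.6 = 351.5 N·m.
J = πd⁴/32 = π(0.0417)⁴/32 = 2.969×10^-7 m⁴.
τ_max = T·r/J = 351.5 × 0.0209 / 2.969×10^-7 = 2.469×10^7 Pa.

24.7 MPa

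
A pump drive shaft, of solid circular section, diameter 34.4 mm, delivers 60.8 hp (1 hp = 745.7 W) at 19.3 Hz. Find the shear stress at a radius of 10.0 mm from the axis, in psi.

ω = 2π·19.3 = 121.3 rad/s, so T = P/ω = 60.8×745.7 / 121.3 = 373.9 N·m.
J = πd⁴/32 = π(0.0344)⁴/32 = 1.375×10^-7 m⁴.
Shear stress varies linearly with radius: τ = T·r/J = 373.9 × 0.0100 / 1.375×10^-7 = 2.720×10^7 Pa.

3940 psi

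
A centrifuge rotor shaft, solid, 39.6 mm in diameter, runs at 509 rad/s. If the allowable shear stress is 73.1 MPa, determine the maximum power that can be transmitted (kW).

454 kW

J = πd⁴/32 = π(0.0396)⁴/32 = 2.414×10^-7 m⁴.
T_max = τ_allow·J/r = 7.31×10^7 × 2.414×10^-7 / 0.0198 = 891.3 N·m.
ω = 509 rad/s, so P_max = T_max·ω = 4.537×10^5 W.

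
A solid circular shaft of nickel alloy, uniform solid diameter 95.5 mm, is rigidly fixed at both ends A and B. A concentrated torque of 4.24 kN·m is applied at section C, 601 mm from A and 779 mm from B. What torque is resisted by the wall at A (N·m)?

2390 N·m

With uniform GJ and both ends fixed, compatibility θ_AC = θ_CB gives T_A·a = T_B·b, together with T_A + T_B = T₀.
T_A = T₀·b/(a+b) = 4240·779/1380 = 2393 N·m; T_B = 1847 N·m.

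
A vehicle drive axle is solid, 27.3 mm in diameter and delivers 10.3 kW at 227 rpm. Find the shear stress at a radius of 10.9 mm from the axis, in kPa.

86600 kPa

ω = 2π·227/60 = 23.77 rad/s, so T = P/ω = 10.3×10³ / 23.77 = 433.3 N·m.
J = πd⁴/32 = π(0.0273)⁴/32 = 5.453×10^-8 m⁴.
Shear stress varies linearly with radius: τ = T·r/J = 433.3 × 0.0109 / 5.453×10^-8 = 8.661×10^7 Pa.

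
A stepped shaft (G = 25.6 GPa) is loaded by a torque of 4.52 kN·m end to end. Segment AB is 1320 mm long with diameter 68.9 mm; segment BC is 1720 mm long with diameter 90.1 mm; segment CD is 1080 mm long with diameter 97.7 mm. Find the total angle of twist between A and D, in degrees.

9.95°

J_AB = π(0.0689)⁴/32 = 2.21×10^-6 m⁴; J_BC = π(0.0901)⁴/32 = 6.47×10^-6 m⁴; J_CD = π(0.0977)⁴/32 = 8.94×10^-6 m⁴.
θ = (T/G)·Σ L_i/J_i = (4520/25.6×10⁹)·(1.32/2.21×10^-6 + 1.72/6.47×10^-6 + 1.08/8.94×10^-6) = 0.1736 rad.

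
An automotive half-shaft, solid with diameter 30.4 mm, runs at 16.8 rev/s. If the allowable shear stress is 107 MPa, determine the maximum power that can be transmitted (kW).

62.3 kW

J = πd⁴/32 = π(0.0304)⁴/32 = 8.385×10^-8 m⁴.
T_max = τ_allow·J/r = 1.07×10^8 × 8.385×10^-8 / 0.0152 = 590.2 N·m.
ω = 2π·16.8 = 105.6 rad/s, so P_max = T_max·ω = 6.231×10^4 W.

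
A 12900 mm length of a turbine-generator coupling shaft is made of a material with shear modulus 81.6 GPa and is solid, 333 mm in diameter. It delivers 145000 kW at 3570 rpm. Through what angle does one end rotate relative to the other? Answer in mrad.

ω = 2π·3570/60 = 373.8 rad/s, so T = P/ω = 145000×10³ / 373.8 = 387900 N·m.
J = πd⁴/32 = π(0.333)⁴/32 = 1.207×10^-3 m⁴.
θ = T·L/(G·J) = 387900 × 12.9 / (81.6×10⁹ × 1.207×10^-3) = 0.05079 rad.

50.8 mrad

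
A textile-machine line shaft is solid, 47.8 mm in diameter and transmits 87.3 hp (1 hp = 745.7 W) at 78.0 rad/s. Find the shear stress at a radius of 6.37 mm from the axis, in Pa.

1.04e7 Pa

ω = 78.0 rad/s, so T = P/ω = 87.3×745.7 / 78.00 = 834.6 N·m.
J = πd⁴/32 = π(0.0478)⁴/32 = 5.125×10^-7 m⁴.
Shear stress varies linearly with radius: τ = T·r/J = 834.6 × 0.00637 / 5.125×10^-7 = 1.037×10^7 Pa.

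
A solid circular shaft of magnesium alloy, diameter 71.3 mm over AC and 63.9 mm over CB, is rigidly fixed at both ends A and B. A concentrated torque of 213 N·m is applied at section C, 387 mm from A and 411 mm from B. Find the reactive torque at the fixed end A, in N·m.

133 N·m

Compatibility: T_A·a/J_AC = T_B·b/J_CB with T_A + T_B = T₀.
J_AC = 2.54×10^-6 m⁴, J_CB = 1.64×10^-6 m⁴, so T_A = T₀·(J_AC/a)/((J_AC/a)+(J_CB/b)) = 132.5 N·m, T_B = 80.49 N·m.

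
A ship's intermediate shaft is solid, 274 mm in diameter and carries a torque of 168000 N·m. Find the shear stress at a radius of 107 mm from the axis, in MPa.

32.5 MPa

J = πd⁴/32 = π(0.274)⁴/32 = 5.534×10^-4 m⁴.
Shear stress varies linearly with radius: τ = T·r/J = 168000 × 0.107 / 5.534×10^-4 = 3.249×10^7 Pa.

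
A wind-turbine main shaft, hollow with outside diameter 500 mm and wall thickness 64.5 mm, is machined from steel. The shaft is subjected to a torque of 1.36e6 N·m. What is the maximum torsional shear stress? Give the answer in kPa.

J = π(d_o⁴ − d_i⁴)/32 = π(0.500⁴ − 0.371⁴)/32 = 4.276×10^-3 m⁴.
τ_max = T·r/J = 1.360e6 × 0.250 / 4.276×10^-3 = 7.951×10^7 Pa.

79500 kPa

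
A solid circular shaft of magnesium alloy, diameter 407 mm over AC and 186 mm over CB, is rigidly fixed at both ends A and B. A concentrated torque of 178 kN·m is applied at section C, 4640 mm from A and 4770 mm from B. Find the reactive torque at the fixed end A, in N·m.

171000 N·m

Compatibility: T_A·a/J_AC = T_B·b/J_CB with T_A + T_B = T₀.
J_AC = 2.69×10^-3 m⁴, J_CB = 1.18×10^-4 m⁴, so T_A = T₀·(J_AC/a)/((J_AC/a)+(J_CB/b)) = 170800 N·m, T_B = 7245 N·m.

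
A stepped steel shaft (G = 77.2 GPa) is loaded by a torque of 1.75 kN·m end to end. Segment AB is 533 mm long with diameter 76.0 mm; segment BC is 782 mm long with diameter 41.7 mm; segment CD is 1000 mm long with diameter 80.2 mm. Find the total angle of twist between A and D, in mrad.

69.0 mrad

J_AB = π(0.0760)⁴/32 = 3.28×10^-6 m⁴; J_BC = π(0.0417)⁴/32 = 2.97×10^-7 m⁴; J_CD = π(0.0802)⁴/32 = 4.06×10^-6 m⁴.
θ = (T/G)·Σ L_i/J_i = (1750/77.2×10⁹)·(0.533/3.28×10^-6 + 0.782/2.97×10^-7 + 1.00/4.06×10^-6) = 0.06899 rad.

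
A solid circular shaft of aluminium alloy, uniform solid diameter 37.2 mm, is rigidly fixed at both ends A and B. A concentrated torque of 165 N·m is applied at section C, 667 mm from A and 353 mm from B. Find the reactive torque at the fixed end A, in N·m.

57.1 N·m

With uniform GJ and both ends fixed, compatibility θ_AC = θ_CB gives T_A·a = T_B·b, together with T_A + T_B = T₀.
T_A = T₀·b/(a+b) = 165.0·353/1020 = 57.10 N·m; T_B = 107.9 N·m.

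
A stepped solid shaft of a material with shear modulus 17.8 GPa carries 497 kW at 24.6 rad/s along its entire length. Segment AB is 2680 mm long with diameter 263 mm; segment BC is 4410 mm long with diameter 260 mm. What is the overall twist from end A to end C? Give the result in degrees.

ω = 24.6 rad/s, so T = P/ω = 497×10³ / 24.60 = 20200 N·m.
J_AB = π(0.263)⁴/32 = 4.70×10^-4 m⁴; J_BC = π(0.260)⁴/32 = 4.49×10^-4 m⁴.
θ = (T/G)·Σ L_i/J_i = (20200/17.8×10⁹)·(2.68/4.70×10^-4 + 4.41/4.49×10^-4) = 0.01763 rad.

1.01°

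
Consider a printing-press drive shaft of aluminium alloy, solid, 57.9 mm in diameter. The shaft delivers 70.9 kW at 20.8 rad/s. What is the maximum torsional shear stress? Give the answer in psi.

13000 psi

ω = 20.8 rad/s, so T = P/ω = 70.9×10³ / 20.80 = 3409 N·m.
J = πd⁴/32 = π(0.0579)⁴/32 = 1.103×10^-6 m⁴.
τ_max = T·r/J = 3409 × 0.0290 / 1.103×10^-6 = 8.944×10^7 Pa.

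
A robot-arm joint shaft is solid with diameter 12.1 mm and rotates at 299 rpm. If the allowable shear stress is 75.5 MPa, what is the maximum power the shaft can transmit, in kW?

0.822 kW

J = πd⁴/32 = π(0.0121)⁴/32 = 2.104×10^-9 m⁴.
T_max = τ_allow·J/r = 7.55×10^7 × 2.104×10^-9 / 0.00605 = 26.26 N·m.
ω = 2π·299/60 = 31.31 rad/s, so P_max = T_max·ω = 822.3 W.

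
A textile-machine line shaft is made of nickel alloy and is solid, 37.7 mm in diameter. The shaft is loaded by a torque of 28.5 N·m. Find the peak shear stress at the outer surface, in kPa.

J = πd⁴/32 = π(0.0377)⁴/32 = 1.983×10^-7 m⁴.
τ_max = T·r/J = 28.50 × 0.0189 / 1.983×10^-7 = 2.709×10^6 Pa.

2710 kPa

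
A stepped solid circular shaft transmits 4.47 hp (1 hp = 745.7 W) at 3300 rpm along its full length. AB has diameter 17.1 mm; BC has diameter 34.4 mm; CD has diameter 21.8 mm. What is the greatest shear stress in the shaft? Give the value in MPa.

9.82 MPa

ω = 2π·3300/60 = 345.6 rad/s, so T = P/ω = 4.47×745.7 / 345.6 = 9.646 N·m.
Under the same torque, τ_max = 16T/(πd³) is largest where d is smallest — segment AB (d = 17.1 mm).
τ_max = 16·9.646/(π·(0.0171)³) = 9.825×10^6 Pa.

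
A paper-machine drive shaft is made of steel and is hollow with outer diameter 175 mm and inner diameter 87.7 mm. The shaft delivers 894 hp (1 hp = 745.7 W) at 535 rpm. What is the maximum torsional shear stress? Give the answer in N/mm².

ω = 2π·535/60 = 56.03 rad/s, so T = P/ω = 894×745.7 / 56.03 = 11900 N·m.
J = π(d_o⁴ − d_i⁴)/32 = π(0.175⁴ − 0.0877⁴)/32 = 8.627×10^-5 m⁴.
τ_max = T·r/J = 11900 × 0.0875 / 8.627×10^-5 = 1.207×10^7 Pa.

12.1 N/mm²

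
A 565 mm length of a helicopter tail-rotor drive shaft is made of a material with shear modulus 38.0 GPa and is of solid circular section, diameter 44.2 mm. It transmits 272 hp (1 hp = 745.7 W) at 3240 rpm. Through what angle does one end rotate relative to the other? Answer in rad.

ω = 2π·3240/60 = 339.3 rad/s, so T = P/ω = 272×745.7 / 339.3 = 597.8 N·m.
J = πd⁴/32 = π(0.0442)⁴/32 = 3.747×10^-7 m⁴.
θ = T·L/(G·J) = 597.8 × 0.565 / (38.0×10⁹ × 3.747×10^-7) = 0.02372 rad.

0.0237 rad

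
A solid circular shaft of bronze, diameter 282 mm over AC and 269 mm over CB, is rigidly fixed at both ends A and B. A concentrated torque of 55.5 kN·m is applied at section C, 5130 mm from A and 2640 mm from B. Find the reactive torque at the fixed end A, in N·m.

21300 N·m

Compatibility: T_A·a/J_AC = T_B·b/J_CB with T_A + T_B = T₀.
J_AC = 6.21×10^-4 m⁴, J_CB = 5.14×10^-4 m⁴, so T_A = T₀·(J_AC/a)/((J_AC/a)+(J_CB/b)) = 21270 N·m, T_B = 34230 N·m.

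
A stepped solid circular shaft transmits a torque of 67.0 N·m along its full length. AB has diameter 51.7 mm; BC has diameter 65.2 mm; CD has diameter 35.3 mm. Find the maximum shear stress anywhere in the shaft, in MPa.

Under the same torque, τ_max = 16T/(πd³) is largest where d is smallest — segment CD (d = 35.3 mm).
τ_max = 16·67.00/(π·(0.0353)³) = 7.757×10^6 Pa.

7.76 MPa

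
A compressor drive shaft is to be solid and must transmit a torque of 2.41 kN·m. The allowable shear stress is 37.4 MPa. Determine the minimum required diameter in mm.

69.0 mm

For a solid shaft τ_max = 16T/(πd³), so d = (16T/(π τ_allow))^(1/3) = (16·2410/(π·3.74×10^7))^(1/3) = 0.06898 m.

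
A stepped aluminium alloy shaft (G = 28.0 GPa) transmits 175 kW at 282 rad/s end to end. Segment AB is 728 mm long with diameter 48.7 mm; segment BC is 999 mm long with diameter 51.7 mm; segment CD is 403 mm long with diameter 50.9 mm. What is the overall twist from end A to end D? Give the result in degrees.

4.26°

ω = 282 rad/s, so T = P/ω = 175×10³ / 282.0 = 620.6 N·m.
J_AB = π(0.0487)⁴/32 = 5.52×10^-7 m⁴; J_BC = π(0.0517)⁴/32 = 7.01×10^-7 m⁴; J_CD = π(0.0509)⁴/32 = 6.59×10^-7 m⁴.
θ = (T/G)·Σ L_i/J_i = (620.6/28.0×10⁹)·(0.728/5.52×10^-7 + 0.999/7.01×10^-7 + 0.403/6.59×10^-7) = 0.07434 rad.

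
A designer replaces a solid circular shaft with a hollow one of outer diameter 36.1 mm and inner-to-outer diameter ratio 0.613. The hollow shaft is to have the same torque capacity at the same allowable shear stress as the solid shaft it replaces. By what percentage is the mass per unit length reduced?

Equal τ_max and T ⇒ the solid shaft needs d_s³ = d_o³(1−k⁴), so d_s = 36.1·(1−0.613⁴)^(1/3) = 34.31 mm.
Area ratio A_h/A_s = d_o²(1−k²)/d_s² = (1−k²)/(1−k⁴)^(2/3) = 0.6909.
Mass saving = 1 − 0.6909 = 30.9 %.

30.9 %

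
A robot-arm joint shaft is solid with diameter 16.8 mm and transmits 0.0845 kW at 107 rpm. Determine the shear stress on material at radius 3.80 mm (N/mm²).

ω = 2π·107/60 = 11.21 rad/s, so T = P/ω = 0.0845×10³ / 11.21 = 7.541 N·m.
J = πd⁴/32 = π(0.0168)⁴/32 = 7.821×10^-9 m⁴.
Shear stress varies linearly with radius: τ = T·r/J = 7.541 × 0.00380 / 7.821×10^-9 = 3.664×10^6 Pa.

3.66 N/mm²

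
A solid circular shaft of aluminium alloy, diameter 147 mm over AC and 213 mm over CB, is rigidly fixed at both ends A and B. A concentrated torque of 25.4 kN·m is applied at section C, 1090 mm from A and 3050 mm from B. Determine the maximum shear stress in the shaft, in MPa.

Compatibility: T_A·a/J_AC = T_B·b/J_CB with T_A + T_B = T₀.
J_AC = 4.58×10^-5 m⁴, J_CB = 2.02×10^-4 m⁴, so T_A = T₀·(J_AC/a)/((J_AC/a)+(J_CB/b)) = 9863 N·m, T_B = 15540 N·m.
τ in each portion: τ_AC = 1.58×10^7 Pa, τ_CB = 8.19×10^6 Pa; maximum is in AC.
τ_max = T_AC·r/J = 9863·0.0735/4.58×10^-5 = 1.581×10^7 Pa.

15.8 MPa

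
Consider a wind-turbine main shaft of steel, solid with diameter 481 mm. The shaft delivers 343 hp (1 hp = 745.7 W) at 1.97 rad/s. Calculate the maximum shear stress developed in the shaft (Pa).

5.94e6 Pa

ω = 1.97 rad/s, so T = P/ω = 343×745.7 / 1.970 = 129800 N·m.
J = πd⁴/32 = π(0.481)⁴/32 = 5.255×10^-3 m⁴.
τ_max = T·r/J = 129800 × 0.240 / 5.255×10^-3 = 5.942×10^6 Pa.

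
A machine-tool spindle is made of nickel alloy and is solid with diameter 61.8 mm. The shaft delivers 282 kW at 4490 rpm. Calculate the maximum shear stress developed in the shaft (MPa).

12.9 MPa

ω = 2π·4490/60 = 470.2 rad/s, so T = P/ω = 282×10³ / 470.2 = 599.8 N·m.
J = πd⁴/32 = π(0.0618)⁴/32 = 1.432×10^-6 m⁴.
τ_max = T·r/J = 599.8 × 0.0309 / 1.432×10^-6 = 1.294×10^7 Pa.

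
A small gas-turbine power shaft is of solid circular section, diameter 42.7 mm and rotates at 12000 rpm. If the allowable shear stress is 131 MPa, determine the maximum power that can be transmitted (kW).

J = πd⁴/32 = π(0.0427)⁴/32 = 3.264×10^-7 m⁴.
T_max = τ_allow·J/r = 1.31×10^8 × 3.264×10^-7 / 0.0214 = 2003 N·m.
ω = 2π·12000/60 = 1257 rad/s, so P_max = T_max·ω = 2.516×10^6 W.

2520 kW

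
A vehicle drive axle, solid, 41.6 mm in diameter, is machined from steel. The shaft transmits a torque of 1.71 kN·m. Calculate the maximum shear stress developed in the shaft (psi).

J = πd⁴/32 = π(0.0416)⁴/32 = 2.940×10^-7 m⁴.
τ_max = T·r/J = 1710 × 0.0208 / 2.940×10^-7 = 1.210×10^8 Pa.

17500 psi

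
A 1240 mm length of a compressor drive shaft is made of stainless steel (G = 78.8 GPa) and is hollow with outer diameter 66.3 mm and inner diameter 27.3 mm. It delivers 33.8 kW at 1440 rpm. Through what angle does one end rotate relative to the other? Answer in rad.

ω = 2π·1440/60 = 150.8 rad/s, so T = P/ω = 33.8×10³ / 150.8 = 224.1 N·m.
J = π(d_o⁴ − d_i⁴)/32 = π(0.0663⁴ − 0.0273⁴)/32 = 1.842×10^-6 m⁴.
θ = T·L/(G·J) = 224.1 × 1.24 / (78.8×10⁹ × 1.842×10^-6) = 1.914×10^-3 rad.

0.00191 rad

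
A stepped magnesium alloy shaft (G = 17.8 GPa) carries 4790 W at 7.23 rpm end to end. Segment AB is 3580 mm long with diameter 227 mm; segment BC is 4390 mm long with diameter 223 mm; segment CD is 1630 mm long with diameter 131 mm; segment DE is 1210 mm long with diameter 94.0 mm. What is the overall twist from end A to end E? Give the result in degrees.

ω = 2π·7.23/60 = 0.7571 rad/s, so T = P/ω = 4790 / 0.7571 = 6327 N·m.
J_AB = π(0.227)⁴/32 = 2.61×10^-4 m⁴; J_BC = π(0.223)⁴/32 = 2.43×10^-4 m⁴; J_CD = π(0.131)⁴/32 = 2.89×10^-5 m⁴; J_DE = π(0.0940)⁴/32 = 7.66×10^-6 m⁴.
θ = (T/G)·Σ L_i/J_i = (6327/17.8×10⁹)·(3.58/2.61×10^-4 + 4.39/2.43×10^-4 + 1.63/2.89×10^-5 + 1.21/7.66×10^-6) = 0.08745 rad.

5.01°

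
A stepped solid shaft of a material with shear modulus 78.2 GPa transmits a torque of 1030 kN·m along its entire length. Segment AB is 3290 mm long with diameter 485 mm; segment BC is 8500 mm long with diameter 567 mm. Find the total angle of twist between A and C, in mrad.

J_AB = π(0.485)⁴/32 = 5.43×10^-3 m⁴; J_BC = π(0.567)⁴/32 = 0.0101 m⁴.
θ = (T/G)·Σ L_i/J_i = (1.030e6/78.2×10⁹)·(3.29/5.43×10^-3 + 8.50/0.0101) = 0.01901 rad.

19.0 mrad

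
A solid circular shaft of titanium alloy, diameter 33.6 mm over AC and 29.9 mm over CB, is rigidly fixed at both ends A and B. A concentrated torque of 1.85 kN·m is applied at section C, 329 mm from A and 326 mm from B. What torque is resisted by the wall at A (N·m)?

Compatibility: T_A·a/J_AC = T_B·b/J_CB with T_A + T_B = T₀.
J_AC = 1.25×10^-7 m⁴, J_CB = 7.85×10^-8 m⁴, so T_A = T₀·(J_AC/a)/((J_AC/a)+(J_CB/b)) = 1133 N·m, T_B = 717.0 N·m.

1130 N·m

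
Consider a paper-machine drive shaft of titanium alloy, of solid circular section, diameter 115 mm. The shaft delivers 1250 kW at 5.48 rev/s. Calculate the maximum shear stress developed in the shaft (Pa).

ω = 2π·5.48 = 34.43 rad/s, so T = P/ω = 1250×10³ / 34.43 = 36300 N·m.
J = πd⁴/32 = π(0.115)⁴/32 = 1.717×10^-5 m⁴.
τ_max = T·r/J = 36300 × 0.0575 / 1.717×10^-5 = 1.216×10^8 Pa.

1.22e8 Pa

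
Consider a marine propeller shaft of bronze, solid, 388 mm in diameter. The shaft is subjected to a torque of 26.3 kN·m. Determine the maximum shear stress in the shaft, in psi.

333 psi

J = πd⁴/32 = π(0.388)⁴/32 = 2.225×10^-3 m⁴.
τ_max = T·r/J = 26300 × 0.194 / 2.225×10^-3 = 2.293×10^6 Pa.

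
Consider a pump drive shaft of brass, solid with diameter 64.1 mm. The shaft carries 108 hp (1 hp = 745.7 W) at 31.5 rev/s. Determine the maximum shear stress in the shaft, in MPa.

ω = 2π·31.5 = 197.9 rad/s, so T = P/ω = 108×745.7 / 197.9 = 406.9 N·m.
J = πd⁴/32 = π(0.0641)⁴/32 = 1.657×10^-6 m⁴.
τ_max = T·r/J = 406.9 × 0.0320 / 1.657×10^-6 = 7.869×10^6 Pa.

7.87 MPa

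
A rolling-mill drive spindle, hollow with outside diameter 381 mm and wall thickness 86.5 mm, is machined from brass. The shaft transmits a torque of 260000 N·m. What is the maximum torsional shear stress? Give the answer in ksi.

J = π(d_o⁴ − d_i⁴)/32 = π(0.381⁴ − 0.208⁴)/32 = 1.885×10^-3 m⁴.
τ_max = T·r/J = 260000 × 0.191 / 1.885×10^-3 = 2.628×10^7 Pa.

3.81 ksi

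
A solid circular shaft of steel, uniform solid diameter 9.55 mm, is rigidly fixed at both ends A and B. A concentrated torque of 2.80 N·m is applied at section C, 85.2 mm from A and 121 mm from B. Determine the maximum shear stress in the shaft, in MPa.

With uniform GJ and both ends fixed, compatibility θ_AC = θ_CB gives T_A·a = T_B·b, together with T_A + T_B = T₀.
T_A = T₀·b/(a+b) = 2.800·121/206.2 = 1.643 N·m; T_B = 1.157 N·m.
τ in each portion: τ_AC = 9.61×10^6 Pa, τ_CB = 6.77×10^6 Pa; maximum is in AC.
τ_max = T_AC·r/J = 1.643·0.00478/8.17×10^-10 = 9.608×10^6 Pa.

9.61 MPa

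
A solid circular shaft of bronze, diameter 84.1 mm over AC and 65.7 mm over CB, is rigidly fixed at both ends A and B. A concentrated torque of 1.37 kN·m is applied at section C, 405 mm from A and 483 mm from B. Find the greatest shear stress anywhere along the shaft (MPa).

Compatibility: T_A·a/J_AC = T_B·b/J_CB with T_A + T_B = T₀.
J_AC = 4.91×10^-6 m⁴, J_CB = 1.83×10^-6 m⁴, so T_A = T₀·(J_AC/a)/((J_AC/a)+(J_CB/b)) = 1044 N·m, T_B = 326.0 N·m.
τ in each portion: τ_AC = 8.94×10^6 Pa, τ_CB = 5.86×10^6 Pa; maximum is in AC.
τ_max = T_AC·r/J = 1044·0.0420/4.91×10^-6 = 8.939×10^6 Pa.

8.94 MPa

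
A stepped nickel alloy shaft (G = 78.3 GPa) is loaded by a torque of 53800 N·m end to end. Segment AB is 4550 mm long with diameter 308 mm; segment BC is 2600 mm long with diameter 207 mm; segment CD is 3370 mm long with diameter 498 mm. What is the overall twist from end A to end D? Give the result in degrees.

J_AB = π(0.308)⁴/32 = 8.83×10^-4 m⁴; J_BC = π(0.207)⁴/32 = 1.80×10^-4 m⁴; J_CD = π(0.498)⁴/32 = 6.04×10^-3 m⁴.
θ = (T/G)·Σ L_i/J_i = (53800/78.3×10⁹)·(4.55/8.83×10^-4 + 2.60/1.80×10^-4 + 3.37/6.04×10^-3) = 0.01383 rad.

0.793°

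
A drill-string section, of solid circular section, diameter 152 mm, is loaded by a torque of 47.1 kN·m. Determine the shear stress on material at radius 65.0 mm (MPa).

58.4 MPa

J = πd⁴/32 = π(0.152)⁴/32 = 5.241×10^-5 m⁴.
Shear stress varies linearly with radius: τ = T·r/J = 47100 × 0.0650 / 5.241×10^-5 = 5.842×10^7 Pa.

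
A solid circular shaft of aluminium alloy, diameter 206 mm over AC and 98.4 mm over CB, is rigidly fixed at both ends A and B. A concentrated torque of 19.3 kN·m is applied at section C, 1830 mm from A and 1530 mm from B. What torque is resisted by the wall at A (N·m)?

18200 N·m

Compatibility: T_A·a/J_AC = T_B·b/J_CB with T_A + T_B = T₀.
J_AC = 1.77×10^-4 m⁴, J_CB = 9.20×10^-6 m⁴, so T_A = T₀·(J_AC/a)/((J_AC/a)+(J_CB/b)) = 18170 N·m, T_B = 1131 N·m.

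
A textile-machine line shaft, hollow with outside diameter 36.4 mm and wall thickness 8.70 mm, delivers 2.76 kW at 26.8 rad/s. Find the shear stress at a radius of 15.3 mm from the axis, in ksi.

ω = 26.8 rad/s, so T = P/ω = 2.76×10³ / 26.80 = 103.0 N·m.
J = π(d_o⁴ − d_i⁴)/32 = π(0.0364⁴ − 0.0190⁴)/32 = 1.596×10^-7 m⁴.
Shear stress varies linearly with radius: τ = T·r/J = 103.0 × 0.0153 / 1.596×10^-7 = 9.876×10^6 Pa.

1.43 ksi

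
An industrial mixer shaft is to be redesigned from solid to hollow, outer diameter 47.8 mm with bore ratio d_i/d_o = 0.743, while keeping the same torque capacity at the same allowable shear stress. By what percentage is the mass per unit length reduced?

Equal τ_max and T ⇒ the solid shaft needs d_s³ = d_o³(1−k⁴), so d_s = 47.8·(1−0.743⁴)^(1/3) = 42.35 mm.
Area ratio A_h/A_s = d_o²(1−k²)/d_s² = (1−k²)/(1−k⁴)^(2/3) = 0.5708.
Mass saving = 1 − 0.5708 = 42.9 %.

42.9 %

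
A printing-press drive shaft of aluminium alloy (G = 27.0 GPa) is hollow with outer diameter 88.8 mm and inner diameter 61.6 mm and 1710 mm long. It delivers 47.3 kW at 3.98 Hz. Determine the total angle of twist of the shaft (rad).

ω = 2π·3.98 = 25.01 rad/s, so T = P/ω = 47.3×10³ / 25.01 = 1891 N·m.
J = π(d_o⁴ − d_i⁴)/32 = π(0.0888⁴ − 0.0616⁴)/32 = 4.691×10^-6 m⁴.
θ = T·L/(G·J) = 1891 × 1.71 / (27.0×10⁹ × 4.691×10^-6) = 0.02554 rad.

0.0255 rad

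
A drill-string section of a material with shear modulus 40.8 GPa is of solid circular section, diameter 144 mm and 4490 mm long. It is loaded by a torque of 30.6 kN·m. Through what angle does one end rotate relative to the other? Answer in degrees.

J = πd⁴/32 = π(0.144)⁴/32 = 4.221×10^-5 m⁴.
θ = T·L/(G·J) = 30600 × 4.49 / (40.8×10⁹ × 4.221×10^-5) = 0.07977 rad.

4.57°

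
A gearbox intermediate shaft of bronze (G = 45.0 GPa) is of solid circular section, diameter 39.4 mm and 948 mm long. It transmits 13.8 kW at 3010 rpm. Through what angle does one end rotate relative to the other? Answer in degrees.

ω = 2π·3010/60 = 315.2 rad/s, so T = P/ω = 13.8×10³ / 315.2 = 43.78 N·m.
J = πd⁴/32 = π(0.0394)⁴/32 = 2.366×10^-7 m⁴.
θ = T·L/(G·J) = 43.78 × 0.948 / (45.0×10⁹ × 2.366×10^-7) = 3.898×10^-3 rad.

0.223°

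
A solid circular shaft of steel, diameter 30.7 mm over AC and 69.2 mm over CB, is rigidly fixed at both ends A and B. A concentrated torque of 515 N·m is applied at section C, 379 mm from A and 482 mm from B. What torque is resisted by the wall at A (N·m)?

Compatibility: T_A·a/J_AC = T_B·b/J_CB with T_A + T_B = T₀.
J_AC = 8.72×10^-8 m⁴, J_CB = 2.25×10^-6 m⁴, so T_A = T₀·(J_AC/a)/((J_AC/a)+(J_CB/b)) = 24.18 N·m, T_B = 490.8 N·m.

24.2 N·m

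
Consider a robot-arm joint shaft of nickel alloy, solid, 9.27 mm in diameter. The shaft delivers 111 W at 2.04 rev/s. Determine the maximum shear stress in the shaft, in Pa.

5.54e7 Pa

ω = 2π·2.04 = 12.82 rad/s, so T = P/ω = 111 / 12.82 = 8.660 N·m.
J = πd⁴/32 = π(0.00927)⁴/32 = 7.250×10^-10 m⁴.
τ_max = T·r/J = 8.660 × 0.00463 / 7.250×10^-10 = 5.537×10^7 Pa.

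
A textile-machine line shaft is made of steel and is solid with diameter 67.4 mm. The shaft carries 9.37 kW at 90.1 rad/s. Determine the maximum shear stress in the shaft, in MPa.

1.73 MPa

ω = 90.1 rad/s, so T = P/ω = 9.37×10³ / 90.10 = 104.0 N·m.
J = πd⁴/32 = π(0.0674)⁴/32 = 2.026×10^-6 m⁴.
τ_max = T·r/J = 104.0 × 0.0337 / 2.026×10^-6 = 1.730×10^6 Pa.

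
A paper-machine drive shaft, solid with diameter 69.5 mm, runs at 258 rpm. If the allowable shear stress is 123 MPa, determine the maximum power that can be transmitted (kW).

J = πd⁴/32 = π(0.0695)⁴/32 = 2.291×10^-6 m⁴.
T_max = τ_allow·J/r = 1.23×10^8 × 2.291×10^-6 / 0.0348 = 8108 N·m.
ω = 2π·258/60 = 27.02 rad/s, so P_max = T_max·ω = 2.190×10^5 W.

219 kW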